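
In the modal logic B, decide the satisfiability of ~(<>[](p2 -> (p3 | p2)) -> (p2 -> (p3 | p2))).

1. ~(<>[](p2 -> (p3 | p2)) -> (p2 -> (p3 | p2))), 0
2. <>[](p2 -> (p3 | p2)), 0   [~->-rule on 1]
3. ~(p2 -> (p3 | p2)), 0   [~->-rule on 1]
4. p2, 0   [~->-rule on 3]
5. ~(p3 | p2), 0   [~->-rule on 3]
6. ~p3, 0   [~|-rule on 5]
7. ~p2, 0   [~|-rule on 5]
Accessibility: 0R0
Branch closes: p2 and ~p2 both at 0.
(One branch shown.) All branches close.

No, unsatisfiable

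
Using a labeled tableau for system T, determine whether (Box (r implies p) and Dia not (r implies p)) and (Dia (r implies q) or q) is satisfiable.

Unsatisfiable

1. (Box (r implies p) and Dia not (r implies p)) and (Dia (r implies q) or q), w0
2. Box (r implies p) and Dia not (r implies p), w0
3. Dia (r implies q) or q, w0
4. Box (r implies p), w0
5. Dia not (r implies p), w0
6. r implies p, w0
7. q, w0
8. p, w0
9. not (r implies p), w1
10. r, w1
11. not p, w1
12. r implies p, w1
13. p, w1
Accessibility: w0Rw0, w0Rw1, w1Rw1
Branch closes: p and not p both at w1.
(One branch shown.) All branches close.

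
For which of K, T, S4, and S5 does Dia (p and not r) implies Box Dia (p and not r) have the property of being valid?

S4-tableau for the negation not (Dia (p and not r) implies Box Dia (p and not r)):
1. not (Dia (p and not r) implies Box Dia (p and not r)), w0
2. Dia (p and not r), w0
3. not Box Dia (p and not r), w0
4. p and not r, w1
5. p, w1
6. not r, w1
7. not Dia (p and not r), w2
8. not (p and not r), w2
9. r, w2
Accessibility: w0Rw0, w0Rw1, w0Rw2, w1Rw1, w2Rw2
Complete open branch: countermodel on an S4-frame, so not valid in S4, nor in K, T (the same frame is also a K-frame and a T-frame).
S5-tableau for the negation not (Dia (p and not r) implies Box Dia (p and not r)):
1. not (Dia (p and not r) implies Box Dia (p and not r)), w0
2. Dia (p and not r), w0
3. not Box Dia (p and not r), w0
4. p and not r, w1
5. p, w1
6. not r, w1
7. not Dia (p and not r), w2
8. not (p and not r), w0
9. not (p and not r), w1
10. not (p and not r), w2
11. r, w0
12. r, w1
Accessibility: w0Rw0, w0Rw1, w0Rw2, w1Rw0, w1Rw1, w1Rw2, w2Rw0, w2Rw1, w2Rw2
Branch closes: r and not r both at w1.
Every branch closes (one shown): valid in S5.

S5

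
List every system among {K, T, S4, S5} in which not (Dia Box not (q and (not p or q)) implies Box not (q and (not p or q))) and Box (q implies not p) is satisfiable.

K, T, S4

S5-tableau for the formula:
1. not (Dia Box not (q and (not p or q)) implies Box not (q and (not p or q))) and Box (q implies not p), w0
2. not (Dia Box not (q and (not p or q)) implies Box not (q and (not p or q))), w0
3. Box (q implies not p), w0
4. Dia Box not (q and (not p or q)), w0
5. not Box not (q and (not p or q)), w0
6. q implies not p, w0
7. not q, w0
8. Box not (q and (not p or q)), w1
9. q implies not p, w1
10. not (q and (not p or q)), w0
11. not (q and (not p or q)), w1
12. not q, w1
13. not (not p or q), w0
14. p, w0
15. not (not p or q), w1
16. p, w1
17. q and (not p or q), w2
18. q, w2
19. not p or q, w2
20. q implies not p, w2
21. not (q and (not p or q)), w2
22. not p, w2
23. not (not p or q), w2
24. p, w2
25. not q, w2
Accessibility: w0Rw0, w0Rw1, w0Rw2, w1Rw0, w1Rw1, w1Rw2, w2Rw0, w2Rw1, w2Rw2
Branch closes: p and not p both at w2.
Every branch closes (one shown): unsatisfiable in S5.
S4-tableau for the formula:
1. not (Dia Box not (q and (not p or q)) implies Box not (q and (not p or q))) and Box (q implies not p), w0
2. not (Dia Box not (q and (not p or q)) implies Box not (q and (not p or q))), w0
3. Box (q implies not p), w0
4. Dia Box not (q and (not p or q)), w0
5. not Box not (q and (not p or q)), w0
6. q implies not p, w0
7. not p, w0
8. Box not (q and (not p or q)), w1
9. q implies not p, w1
10. not (q and (not p or q)), w1
11. not p, w1
12. not q, w1
13. q and (not p or q), w2
14. q, w2
15. not p or q, w2
16. q implies not p, w2
17. not p, w2
Accessibility: w0Rw0, w0Rw1, w0Rw2, w1Rw1, w2Rw2
Complete open branch: satisfiable in S4, hence also in K, T (this S4-model is also a K-model and a T-model).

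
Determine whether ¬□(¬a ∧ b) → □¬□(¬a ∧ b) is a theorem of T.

Invalid (countermodel exists)

Tableau for the negation ¬(¬□(¬a ∧ b) → □¬□(¬a ∧ b)):
1. ¬(¬□(¬a ∧ b) → □¬□(¬a ∧ b)), w0
2. ¬□(¬a ∧ b), w0   [¬→-rule on 1]
3. ¬□¬□(¬a ∧ b), w0   [¬→-rule on 1]
4. ¬(¬a ∧ b), w1   [¬□-rule on 2: fresh world w1, w0Rw1]
5. ¬b, w1   [¬∧-rule on 4 (branches; this branch)]
6. □(¬a ∧ b), w2   [¬□-rule on 3: fresh world w2, w0Rw2]
7. ¬a ∧ b, w2   [□-rule on 6 via w2Rw2]
8. ¬a, w2   [∧-rule on 7]
9. b, w2   [∧-rule on 7]
Accessibility: w0Rw0, w0Rw1, w0Rw2, w1Rw1, w2Rw2
The negation has an open branch (countermodel exists).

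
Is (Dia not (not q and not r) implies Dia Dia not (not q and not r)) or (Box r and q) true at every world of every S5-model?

Yes, valid

Tableau for the negation not ((Dia not (not q and not r) implies Dia Dia not (not q and not r)) or (Box r and q)):
1. not ((Dia not (not q and not r) implies Dia Dia not (not q and not r)) or (Box r and q)), u
2. not (Dia not (not q and not r) implies Dia Dia not (not q and not r)), u
3. not (Box r and q), u
4. Dia not (not q and not r), u
5. not Dia Dia not (not q and not r), u
6. not Dia not (not q and not r), u
7. not q and not r, u
8. not q, u
9. not r, u
10. not (not q and not r), v
11. not Dia not (not q and not r), v
12. not q and not r, v
13. not q, v
14. not r, v
15. r, v
Accessibility: uRu, uRv, vRu, vRv
Branch closes: r and not r both at v.
Every branch of the negation's tableau closes; the branch above is one of them.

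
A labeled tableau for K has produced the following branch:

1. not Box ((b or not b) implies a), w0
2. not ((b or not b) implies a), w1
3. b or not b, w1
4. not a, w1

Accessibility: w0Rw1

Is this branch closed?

No world carries both an atom and its negation.

Open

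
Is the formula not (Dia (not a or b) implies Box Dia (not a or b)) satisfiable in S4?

1. not (Dia (not a or b) implies Box Dia (not a or b)), 0
2. Dia (not a or b), 0   [neg-implies-rule on 1]
3. not Box Dia (not a or b), 0   [neg-implies-rule on 1]
4. not a or b, 1   [Dia-rule on 2: fresh world 1, 0R1]
5. b, 1   [or-rule on 4 (branches; this branch)]
6. not Dia (not a or b), 2   [neg-Box-rule on 3: fresh world 2, 0R2]
7. not (not a or b), 2   [neg-Dia-rule on 6 via 2R2]
8. a, 2   [neg-or-rule on 7]
9. not b, 2   [neg-or-rule on 7]
Accessibility: 0R0, 0R1, 0R2, 1R1, 2R2

Satisfiable (open branch found)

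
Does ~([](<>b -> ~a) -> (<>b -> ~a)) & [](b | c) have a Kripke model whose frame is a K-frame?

1. ~([](<>b -> ~a) -> (<>b -> ~a)) & [](b | c), w0
2. ~([](<>b -> ~a) -> (<>b -> ~a)), w0   [&-rule on 1]
3. [](b | c), w0   [&-rule on 1]
4. [](<>b -> ~a), w0   [~->-rule on 2]
5. ~(<>b -> ~a), w0   [~->-rule on 2]
6. <>b, w0   [~->-rule on 5]
7. a, w0   [~->-rule on 5]
8. b, w1   [<>-rule on 6: fresh world w1, w0Rw1]
9. b | c, w1   [[]-rule on 3 via w0Rw1]
10. <>b -> ~a, w1   [[]-rule on 4 via w0Rw1]
11. c, w1   [|-rule on 9 (branches; this branch)]
12. ~a, w1   [->-rule on 10 (branches; this branch)]
Accessibility: w0Rw1

Satisfiable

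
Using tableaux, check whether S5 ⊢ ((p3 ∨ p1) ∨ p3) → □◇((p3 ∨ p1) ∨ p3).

Valid in S5

Tableau for the negation ¬(((p3 ∨ p1) ∨ p3) → □◇((p3 ∨ p1) ∨ p3)):
1. ¬(((p3 ∨ p1) ∨ p3) → □◇((p3 ∨ p1) ∨ p3)), w0
2. (p3 ∨ p1) ∨ p3, w0
3. ¬□◇((p3 ∨ p1) ∨ p3), w0
4. p3 ∨ p1, w0
5. p1, w0
6. ¬◇((p3 ∨ p1) ∨ p3), w1
7. ¬((p3 ∨ p1) ∨ p3), w0
8. ¬(p3 ∨ p1), w0
9. ¬p3, w0
10. ¬p1, w0
Accessibility: w0Rw0, w0Rw1, w1Rw0, w1Rw1
Branch closes: p1 and ¬p1 both at w0.
All branches of the negation close; one closing branch shown above.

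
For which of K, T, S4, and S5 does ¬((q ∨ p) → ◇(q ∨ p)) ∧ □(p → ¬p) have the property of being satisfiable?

K-tableau for the formula:
1. ¬((q ∨ p) → ◇(q ∨ p)) ∧ □(p → ¬p), 0
2. ¬((q ∨ p) → ◇(q ∨ p)), 0
3. □(p → ¬p), 0
4. q ∨ p, 0
5. ¬◇(q ∨ p), 0
6. p, 0
Complete open branch: satisfiable in K.
T-tableau for the formula:
1. ¬((q ∨ p) → ◇(q ∨ p)) ∧ □(p → ¬p), 0
2. ¬((q ∨ p) → ◇(q ∨ p)), 0
3. □(p → ¬p), 0
4. q ∨ p, 0
5. ¬◇(q ∨ p), 0
6. p → ¬p, 0
7. ¬(q ∨ p), 0
8. ¬q, 0
9. ¬p, 0
10. p, 0
Accessibility: 0R0
Branch closes: p and ¬p both at 0.
Every branch closes (one shown): unsatisfiable in T, hence also in S4, S5 (every S4/S5-frame is a T-frame).

K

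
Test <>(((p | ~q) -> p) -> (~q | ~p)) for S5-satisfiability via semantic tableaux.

Satisfiable (open branch found)

1. <>(((p | ~q) -> p) -> (~q | ~p)), 0
2. ((p | ~q) -> p) -> (~q | ~p), 1   [<>-rule on 1: fresh world 1, 0R1]
3. ~q | ~p, 1   [->-rule on 2 (branches; this branch)]
4. ~p, 1   [|-rule on 3 (branches; this branch)]
Accessibility: 0R0, 0R1, 1R0, 1R1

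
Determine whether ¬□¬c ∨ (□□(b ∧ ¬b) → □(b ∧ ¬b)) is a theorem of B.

Tableau for the negation ¬(¬□¬c ∨ (□□(b ∧ ¬b) → □(b ∧ ¬b))):
1. ¬(¬□¬c ∨ (□□(b ∧ ¬b) → □(b ∧ ¬b))), 0
2. □¬c, 0
3. ¬(□□(b ∧ ¬b) → □(b ∧ ¬b)), 0
4. □□(b ∧ ¬b), 0
5. ¬□(b ∧ ¬b), 0
6. ¬c, 0
7. □(b ∧ ¬b), 0
8. b ∧ ¬b, 0
9. b, 0
10. ¬b, 0
Accessibility: 0R0
Branch closes: b and ¬b both at 0.
Every branch of the negation's tableau closes; the branch above is one of them.

Valid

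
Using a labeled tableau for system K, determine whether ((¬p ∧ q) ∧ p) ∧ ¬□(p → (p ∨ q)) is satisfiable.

1. ((¬p ∧ q) ∧ p) ∧ ¬□(p → (p ∨ q)), u
2. (¬p ∧ q) ∧ p, u   [∧-rule on 1]
3. ¬□(p → (p ∨ q)), u   [∧-rule on 1]
4. ¬p ∧ q, u   [∧-rule on 2]
5. p, u   [∧-rule on 2]
6. ¬p, u   [∧-rule on 4]
7. q, u   [∧-rule on 4]
Branch closes: p and ¬p both at u.
(One branch shown.) All branches close.

Unsatisfiable (every branch closes)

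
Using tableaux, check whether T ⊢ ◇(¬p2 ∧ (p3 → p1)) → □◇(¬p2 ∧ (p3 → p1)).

No, not valid

Tableau for the negation ¬(◇(¬p2 ∧ (p3 → p1)) → □◇(¬p2 ∧ (p3 → p1))):
1. ¬(◇(¬p2 ∧ (p3 → p1)) → □◇(¬p2 ∧ (p3 → p1))), u
2. ◇(¬p2 ∧ (p3 → p1)), u
3. ¬□◇(¬p2 ∧ (p3 → p1)), u
4. ¬p2 ∧ (p3 → p1), v
5. ¬p2, v
6. p3 → p1, v
7. p1, v
8. ¬◇(¬p2 ∧ (p3 → p1)), w
9. ¬(¬p2 ∧ (p3 → p1)), w
10. ¬(p3 → p1), w
11. p3, w
12. ¬p1, w
Accessibility: uRu, uRv, uRw, vRv, wRw
The negation has an open branch (countermodel exists).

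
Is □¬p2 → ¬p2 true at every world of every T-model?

Tableau for the negation ¬(□¬p2 → ¬p2):
1. ¬(□¬p2 → ¬p2), u
2. □¬p2, u   [¬→-rule on 1]
3. p2, u   [¬→-rule on 1]
4. ¬p2, u   [□-rule on 2 via uRu]
Accessibility: uRu
Branch closes: p2 and ¬p2 both at u.
All branches of the negation close; one closing branch shown above.

Valid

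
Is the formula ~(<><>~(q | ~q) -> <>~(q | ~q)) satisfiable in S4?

1. ~(<><>~(q | ~q) -> <>~(q | ~q)), u
2. <><>~(q | ~q), u
3. ~<>~(q | ~q), u
4. q | ~q, u
5. ~q, u
6. <>~(q | ~q), v
7. q | ~q, v
8. ~q, v
9. ~(q | ~q), w
10. ~q, w
11. q, w
Accessibility: uRu, uRv, uRw, vRv, vRw, wRw
Branch closes: q and ~q both at w.
(One branch shown.) All branches close.

No, unsatisfiable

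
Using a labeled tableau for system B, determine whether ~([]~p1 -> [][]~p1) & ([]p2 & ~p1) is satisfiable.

Yes, satisfiable

1. ~([]~p1 -> [][]~p1) & ([]p2 & ~p1), w0
2. ~([]~p1 -> [][]~p1), w0
3. []p2 & ~p1, w0
4. []~p1, w0
5. ~[][]~p1, w0
6. []p2, w0
7. ~p1, w0
8. p2, w0
9. ~[]~p1, w1
10. ~p1, w1
11. p2, w1
12. p1, w2
Accessibility: w0Rw0, w0Rw1, w1Rw0, w1Rw1, w1Rw2, w2Rw1, w2Rw2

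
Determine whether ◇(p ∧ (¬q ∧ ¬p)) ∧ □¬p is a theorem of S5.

Tableau for the negation ¬(◇(p ∧ (¬q ∧ ¬p)) ∧ □¬p):
1. ¬(◇(p ∧ (¬q ∧ ¬p)) ∧ □¬p), w0
2. ¬□¬p, w0   [¬∧-rule on 1 (branches; this branch)]
3. p, w1   [¬□-rule on 2: fresh world w1, w0Rw1]
Accessibility: w0Rw0, w0Rw1, w1Rw0, w1Rw1
The negation has an open branch (countermodel exists).

Invalid (countermodel exists)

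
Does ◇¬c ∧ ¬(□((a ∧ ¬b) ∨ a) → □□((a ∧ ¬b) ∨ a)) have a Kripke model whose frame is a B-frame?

1. ◇¬c ∧ ¬(□((a ∧ ¬b) ∨ a) → □□((a ∧ ¬b) ∨ a)), 0
2. ◇¬c, 0
3. ¬(□((a ∧ ¬b) ∨ a) → □□((a ∧ ¬b) ∨ a)), 0
4. □((a ∧ ¬b) ∨ a), 0
5. ¬□□((a ∧ ¬b) ∨ a), 0
6. (a ∧ ¬b) ∨ a, 0
7. a, 0
8. ¬c, 1
9. (a ∧ ¬b) ∨ a, 1
10. a, 1
11. ¬□((a ∧ ¬b) ∨ a), 2
12. (a ∧ ¬b) ∨ a, 2
13. a, 2
14. ¬((a ∧ ¬b) ∨ a), 3
15. ¬(a ∧ ¬b), 3
16. ¬a, 3
17. b, 3
Accessibility: 0R0, 0R1, 0R2, 1R0, 1R1, 2R0, 2R2, 2R3, 3R2, 3R3

Satisfiable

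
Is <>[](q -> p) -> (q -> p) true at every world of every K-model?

No, not valid

Tableau for the negation ~(<>[](q -> p) -> (q -> p)):
1. ~(<>[](q -> p) -> (q -> p)), u
2. <>[](q -> p), u
3. ~(q -> p), u
4. q, u
5. ~p, u
6. [](q -> p), v
Accessibility: uRv
The negation has an open branch (countermodel exists).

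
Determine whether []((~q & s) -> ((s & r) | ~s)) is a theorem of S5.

Tableau for the negation ~[]((~q & s) -> ((s & r) | ~s)):
1. ~[]((~q & s) -> ((s & r) | ~s)), w0
2. ~((~q & s) -> ((s & r) | ~s)), w1
3. ~q & s, w1
4. ~((s & r) | ~s), w1
5. ~q, w1
6. s, w1
7. ~(s & r), w1
8. ~r, w1
Accessibility: w0Rw0, w0Rw1, w1Rw0, w1Rw1
The negation has an open branch (countermodel exists).

Invalid (countermodel exists)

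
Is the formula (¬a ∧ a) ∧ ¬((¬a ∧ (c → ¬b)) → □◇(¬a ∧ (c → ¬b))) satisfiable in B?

1. (¬a ∧ a) ∧ ¬((¬a ∧ (c → ¬b)) → □◇(¬a ∧ (c → ¬b))), 0
2. ¬a ∧ a, 0
3. ¬((¬a ∧ (c → ¬b)) → □◇(¬a ∧ (c → ¬b))), 0
4. ¬a, 0
5. a, 0
Accessibility: 0R0
Branch closes: a and ¬a both at 0.
(One branch shown.) All branches close.

Unsatisfiable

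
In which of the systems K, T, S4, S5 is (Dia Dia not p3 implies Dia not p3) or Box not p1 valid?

S4-tableau for the negation not ((Dia Dia not p3 implies Dia not p3) or Box not p1):
1. not ((Dia Dia not p3 implies Dia not p3) or Box not p1), u
2. not (Dia Dia not p3 implies Dia not p3), u   [neg-or-rule on 1]
3. not Box not p1, u   [neg-or-rule on 1]
4. Dia Dia not p3, u   [neg-implies-rule on 2]
5. not Dia not p3, u   [neg-implies-rule on 2]
6. p3, u   [neg-Dia-rule on 5 via uRu]
7. p1, v   [neg-Box-rule on 3: fresh world v, uRv]
8. p3, v   [neg-Dia-rule on 5 via uRv]
9. Dia not p3, w   [Dia-rule on 4: fresh world w, uRw]
10. p3, w   [neg-Dia-rule on 5 via uRw]
11. not p3, x   [Dia-rule on 9: fresh world x, wRx]
12. p3, x   [neg-Dia-rule on 5 via uRx]
Accessibility: uRu, uRv, uRw, uRx, vRv, wRw, wRx, xRx
Branch closes: p3 and not p3 both at x.
Every branch closes (one shown): valid in S4, hence also in S5 (every theorem of S4 is a theorem of S5).
T-tableau for the negation not ((Dia Dia not p3 implies Dia not p3) or Box not p1):
1. not ((Dia Dia not p3 implies Dia not p3) or Box not p1), u
2. not (Dia Dia not p3 implies Dia not p3), u   [neg-or-rule on 1]
3. not Box not p1, u   [neg-or-rule on 1]
4. Dia Dia not p3, u   [neg-implies-rule on 2]
5. not Dia not p3, u   [neg-implies-rule on 2]
6. p3, u   [neg-Dia-rule on 5 via uRu]
7. p1, v   [neg-Box-rule on 3: fresh world v, uRv]
8. p3, v   [neg-Dia-rule on 5 via uRv]
9. Dia not p3, w   [Dia-rule on 4: fresh world w, uRw]
10. p3, w   [neg-Dia-rule on 5 via uRw]
11. not p3, x   [Dia-rule on 9: fresh world x, wRx]
Accessibility: uRu, uRv, uRw, vRv, wRw, wRx, xRx
Complete open branch: countermodel on a T-frame, so not valid in T, nor in K (the same frame is also a K-frame).

S4, S5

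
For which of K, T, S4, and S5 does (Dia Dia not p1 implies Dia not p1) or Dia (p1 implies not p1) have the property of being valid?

S4, S5

S4-tableau for the negation not ((Dia Dia not p1 implies Dia not p1) or Dia (p1 implies not p1)):
1. not ((Dia Dia not p1 implies Dia not p1) or Dia (p1 implies not p1)), 0
2. not (Dia Dia not p1 implies Dia not p1), 0   [neg-or-rule on 1]
3. not Dia (p1 implies not p1), 0   [neg-or-rule on 1]
4. Dia Dia not p1, 0   [neg-implies-rule on 2]
5. not Dia not p1, 0   [neg-implies-rule on 2]
6. not (p1 implies not p1), 0   [neg-Dia-rule on 3 via 0R0]
7. p1, 0   [neg-implies-rule on 6]
8. Dia not p1, 1   [Dia-rule on 4: fresh world 1, 0R1]
9. not (p1 implies not p1), 1   [neg-Dia-rule on 3 via 0R1]
10. p1, 1   [neg-implies-rule on 9]
11. not p1, 2   [Dia-rule on 8: fresh world 2, 1R2]
12. not (p1 implies not p1), 2   [neg-Dia-rule on 3 via 0R2]
13. p1, 2   [neg-implies-rule on 12]
Accessibility: 0R0, 0R1, 0R2, 1R1, 1R2, 2R2
Branch closes: p1 and not p1 both at 2.
Every branch closes (one shown): valid in S4, hence also in S5 (every theorem of S4 is a theorem of S5).
T-tableau for the negation not ((Dia Dia not p1 implies Dia not p1) or Dia (p1 implies not p1)):
1. not ((Dia Dia not p1 implies Dia not p1) or Dia (p1 implies not p1)), 0
2. not (Dia Dia not p1 implies Dia not p1), 0   [neg-or-rule on 1]
3. not Dia (p1 implies not p1), 0   [neg-or-rule on 1]
4. Dia Dia not p1, 0   [neg-implies-rule on 2]
5. not Dia not p1, 0   [neg-implies-rule on 2]
6. not (p1 implies not p1), 0   [neg-Dia-rule on 3 via 0R0]
7. p1, 0   [neg-implies-rule on 6]
8. Dia not p1, 1   [Dia-rule on 4: fresh world 1, 0R1]
9. not (p1 implies not p1), 1   [neg-Dia-rule on 3 via 0R1]
10. p1, 1   [neg-implies-rule on 9]
11. not p1, 2   [Dia-rule on 8: fresh world 2, 1R2]
Accessibility: 0R0, 0R1, 1R1, 1R2, 2R2
Complete open branch: countermodel on a T-frame, so not valid in T, nor in K (the same frame is also a K-frame).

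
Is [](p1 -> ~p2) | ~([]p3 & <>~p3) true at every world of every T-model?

Tableau for the negation ~([](p1 -> ~p2) | ~([]p3 & <>~p3)):
1. ~([](p1 -> ~p2) | ~([]p3 & <>~p3)), 0
2. ~[](p1 -> ~p2), 0
3. []p3 & <>~p3, 0
4. []p3, 0
5. <>~p3, 0
6. p3, 0
7. ~(p1 -> ~p2), 1
8. p1, 1
9. p2, 1
10. p3, 1
11. ~p3, 2
12. p3, 2
Accessibility: 0R0, 0R1, 0R2, 1R1, 2R2
Branch closes: p3 and ~p3 both at 2.
All branches of the negation close; one closing branch shown above.

Valid in T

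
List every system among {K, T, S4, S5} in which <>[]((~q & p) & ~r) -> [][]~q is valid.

S5-tableau for the negation ~(<>[]((~q & p) & ~r) -> [][]~q):
1. ~(<>[]((~q & p) & ~r) -> [][]~q), w0
2. <>[]((~q & p) & ~r), w0   [~->-rule on 1]
3. ~[][]~q, w0   [~->-rule on 1]
4. []((~q & p) & ~r), w1   [<>-rule on 2: fresh world w1, w0Rw1]
5. (~q & p) & ~r, w0   [[]-rule on 4 via w1Rw0]
6. ~q & p, w0   [&-rule on 5]
7. ~r, w0   [&-rule on 5]
8. ~q, w0   [&-rule on 6]
9. p, w0   [&-rule on 6]
10. (~q & p) & ~r, w1   [[]-rule on 4 via w1Rw1]
11. ~q & p, w1   [&-rule on 10]
12. ~r, w1   [&-rule on 10]
13. ~q, w1   [&-rule on 11]
14. p, w1   [&-rule on 11]
15. ~[]~q, w2   [~[]-rule on 3: fresh world w2, w0Rw2]
16. (~q & p) & ~r, w2   [[]-rule on 4 via w1Rw2]
17. ~q & p, w2   [&-rule on 16]
18. ~r, w2   [&-rule on 16]
19. ~q, w2   [&-rule on 17]
20. p, w2   [&-rule on 17]
21. q, w3   [~[]-rule on 15: fresh world w3, w2Rw3]
22. (~q & p) & ~r, w3   [[]-rule on 4 via w1Rw3]
23. ~q & p, w3   [&-rule on 22]
24. ~r, w3   [&-rule on 22]
25. ~q, w3   [&-rule on 23]
26. p, w3   [&-rule on 23]
Accessibility: w0Rw0, w0Rw1, w0Rw2, w0Rw3, w1Rw0, w1Rw1, w1Rw2, w1Rw3, w2Rw0, w2Rw1, w2Rw2, w2Rw3, w3Rw0, w3Rw1, w3Rw2, w3Rw3
Branch closes: q and ~q both at w3.
Every branch closes (one shown): valid in S5.
S4-tableau for the negation ~(<>[]((~q & p) & ~r) -> [][]~q):
1. ~(<>[]((~q & p) & ~r) -> [][]~q), w0
2. <>[]((~q & p) & ~r), w0   [~->-rule on 1]
3. ~[][]~q, w0   [~->-rule on 1]
4. []((~q & p) & ~r), w1   [<>-rule on 2: fresh world w1, w0Rw1]
5. (~q & p) & ~r, w1   [[]-rule on 4 via w1Rw1]
6. ~q & p, w1   [&-rule on 5]
7. ~r, w1   [&-rule on 5]
8. ~q, w1   [&-rule on 6]
9. p, w1   [&-rule on 6]
10. ~[]~q, w2   [~[]-rule on 3: fresh world w2, w0Rw2]
11. q, w3   [~[]-rule on 10: fresh world w3, w2Rw3]
Accessibility: w0Rw0, w0Rw1, w0Rw2, w0Rw3, w1Rw1, w2Rw2, w2Rw3, w3Rw3
Complete open branch: countermodel on an S4-frame, so not valid in S4, nor in K, T (the same frame is also a K-frame and a T-frame).

S5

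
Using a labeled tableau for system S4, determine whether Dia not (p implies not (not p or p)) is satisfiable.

Yes, satisfiable

1. Dia not (p implies not (not p or p)), u
2. not (p implies not (not p or p)), v
3. p, v
4. not p or p, v
Accessibility: uRu, uRv, vRv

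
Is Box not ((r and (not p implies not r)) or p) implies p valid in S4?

Tableau for the negation not (Box not ((r and (not p implies not r)) or p) implies p):
1. not (Box not ((r and (not p implies not r)) or p) implies p), u
2. Box not ((r and (not p implies not r)) or p), u
3. not p, u
4. not ((r and (not p implies not r)) or p), u
5. not (r and (not p implies not r)), u
6. not (not p implies not r), u
7. r, u
Accessibility: uRu
The negation has an open branch (countermodel exists).

Not valid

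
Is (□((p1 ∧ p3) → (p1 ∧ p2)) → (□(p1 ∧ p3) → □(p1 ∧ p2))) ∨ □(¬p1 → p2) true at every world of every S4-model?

Tableau for the negation ¬((□((p1 ∧ p3) → (p1 ∧ p2)) → (□(p1 ∧ p3) → □(p1 ∧ p2))) ∨ □(¬p1 → p2)):
1. ¬((□((p1 ∧ p3) → (p1 ∧ p2)) → (□(p1 ∧ p3) → □(p1 ∧ p2))) ∨ □(¬p1 → p2)), u
2. ¬(□((p1 ∧ p3) → (p1 ∧ p2)) → (□(p1 ∧ p3) → □(p1 ∧ p2))), u   [¬∨-rule on 1]
3. ¬□(¬p1 → p2), u   [¬∨-rule on 1]
4. □((p1 ∧ p3) → (p1 ∧ p2)), u   [¬→-rule on 2]
5. ¬(□(p1 ∧ p3) → □(p1 ∧ p2)), u   [¬→-rule on 2]
6. □(p1 ∧ p3), u   [¬→-rule on 5]
7. ¬□(p1 ∧ p2), u   [¬→-rule on 5]
8. (p1 ∧ p3) → (p1 ∧ p2), u   [□-rule on 4 via uRu]
9. p1 ∧ p3, u   [□-rule on 6 via uRu]
10. p1, u   [∧-rule on 9]
11. p3, u   [∧-rule on 9]
12. p1 ∧ p2, u   [→-rule on 8 (branches; this branch)]
13. p2, u   [∧-rule on 12]
14. ¬(¬p1 → p2), v   [¬□-rule on 3: fresh world v, uRv]
15. ¬p1, v   [¬→-rule on 14]
16. ¬p2, v   [¬→-rule on 14]
17. (p1 ∧ p3) → (p1 ∧ p2), v   [□-rule on 4 via uRv]
18. p1 ∧ p3, v   [□-rule on 6 via uRv]
19. p1, v   [∧-rule on 18]
20. p3, v   [∧-rule on 18]
Accessibility: uRu, uRv, vRv
Branch closes: p1 and ¬p1 both at v.
All branches of the negation close; one closing branch shown above.

Valid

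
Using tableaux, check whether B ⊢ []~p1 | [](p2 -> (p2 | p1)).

Tableau for the negation ~([]~p1 | [](p2 -> (p2 | p1))):
1. ~([]~p1 | [](p2 -> (p2 | p1))), 0
2. ~[]~p1, 0   [~|-rule on 1]
3. ~[](p2 -> (p2 | p1)), 0   [~|-rule on 1]
4. p1, 1   [~[]-rule on 2: fresh world 1, 0R1]
5. ~(p2 -> (p2 | p1)), 2   [~[]-rule on 3: fresh world 2, 0R2]
6. p2, 2   [~->-rule on 5]
7. ~(p2 | p1), 2   [~->-rule on 5]
8. ~p2, 2   [~|-rule on 7]
9. ~p1, 2   [~|-rule on 7]
Accessibility: 0R0, 0R1, 0R2, 1R0, 1R1, 2R0, 2R2
Branch closes: p2 and ~p2 both at 2.
Every branch of the negation's tableau closes; the branch above is one of them.

Yes, valid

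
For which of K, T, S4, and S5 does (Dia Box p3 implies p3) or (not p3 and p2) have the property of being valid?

S4-tableau for the negation not ((Dia Box p3 implies p3) or (not p3 and p2)):
1. not ((Dia Box p3 implies p3) or (not p3 and p2)), 0
2. not (Dia Box p3 implies p3), 0
3. not (not p3 and p2), 0
4. Dia Box p3, 0
5. not p3, 0
6. not p2, 0
7. Box p3, 1
8. p3, 1
Accessibility: 0R0, 0R1, 1R1
Complete open branch: countermodel on an S4-frame, so not valid in S4, nor in K, T (the same frame is also a K-frame and a T-frame).
S5-tableau for the negation not ((Dia Box p3 implies p3) or (not p3 and p2)):
1. not ((Dia Box p3 implies p3) or (not p3 and p2)), 0
2. not (Dia Box p3 implies p3), 0
3. not (not p3 and p2), 0
4. Dia Box p3, 0
5. not p3, 0
6. not p2, 0
7. Box p3, 1
8. p3, 0
Accessibility: 0R0, 0R1, 1R0, 1R1
Branch closes: p3 and not p3 both at 0.
Every branch closes (one shown): valid in S5.

S5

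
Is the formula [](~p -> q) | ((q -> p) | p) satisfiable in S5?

Satisfiable

1. [](~p -> q) | ((q -> p) | p), w0
2. (q -> p) | p, w0
3. p, w0
Accessibility: w0Rw0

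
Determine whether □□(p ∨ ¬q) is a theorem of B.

Tableau for the negation ¬□□(p ∨ ¬q):
1. ¬□□(p ∨ ¬q), w0
2. ¬□(p ∨ ¬q), w1
3. ¬(p ∨ ¬q), w2
4. ¬p, w2
5. q, w2
Accessibility: w0Rw0, w0Rw1, w1Rw0, w1Rw1, w1Rw2, w2Rw1, w2Rw2
The negation has an open branch (countermodel exists).

Not valid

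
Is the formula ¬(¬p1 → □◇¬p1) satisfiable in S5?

Unsatisfiable

1. ¬(¬p1 → □◇¬p1), u
2. ¬p1, u
3. ¬□◇¬p1, u
4. ¬◇¬p1, v
5. p1, u
Accessibility: uRu, uRv, vRu, vRv
Branch closes: p1 and ¬p1 both at u.
All branches of the tableau close; one closing branch shown above.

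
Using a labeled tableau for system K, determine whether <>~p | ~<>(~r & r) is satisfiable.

1. <>~p | ~<>(~r & r), 0
2. ~<>(~r & r), 0   [|-rule on 1 (branches; this branch)]

Satisfiable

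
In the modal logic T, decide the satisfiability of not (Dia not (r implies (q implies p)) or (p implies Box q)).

1. not (Dia not (r implies (q implies p)) or (p implies Box q)), 0
2. not Dia not (r implies (q implies p)), 0   [neg-or-rule on 1]
3. not (p implies Box q), 0   [neg-or-rule on 1]
4. p, 0   [neg-implies-rule on 3]
5. not Box q, 0   [neg-implies-rule on 3]
6. r implies (q implies p), 0   [neg-Dia-rule on 2 via 0R0]
7. q implies p, 0   [implies-rule on 6 (branches; this branch)]
8. not q, 1   [neg-Box-rule on 5: fresh world 1, 0R1]
9. r implies (q implies p), 1   [neg-Dia-rule on 2 via 0R1]
10. q implies p, 1   [implies-rule on 9 (branches; this branch)]
11. p, 1   [implies-rule on 10 (branches; this branch)]
Accessibility: 0R0, 0R1, 1R1

Yes, satisfiable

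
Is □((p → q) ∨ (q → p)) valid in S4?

Tableau for the negation ¬□((p → q) ∨ (q → p)):
1. ¬□((p → q) ∨ (q → p)), u
2. ¬((p → q) ∨ (q → p)), v   [¬□-rule on 1: fresh world v, uRv]
3. ¬(p → q), v   [¬∨-rule on 2]
4. ¬(q → p), v   [¬∨-rule on 2]
5. p, v   [¬→-rule on 3]
6. ¬q, v   [¬→-rule on 3]
7. q, v   [¬→-rule on 4]
8. ¬p, v   [¬→-rule on 4]
Accessibility: uRu, uRv, vRv
Branch closes: q and ¬q both at v.
Every branch of the negation's tableau closes; the branch above is one of them.

Valid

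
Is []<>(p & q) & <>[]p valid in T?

Not valid

Tableau for the negation ~([]<>(p & q) & <>[]p):
1. ~([]<>(p & q) & <>[]p), w0
2. ~<>[]p, w0
3. ~[]p, w0
4. ~p, w1
5. ~[]p, w1
6. ~p, w2
Accessibility: w0Rw0, w0Rw1, w1Rw1, w1Rw2, w2Rw2
The negation has an open branch (countermodel exists).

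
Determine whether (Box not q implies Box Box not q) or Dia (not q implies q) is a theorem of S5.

Yes, valid

Tableau for the negation not ((Box not q implies Box Box not q) or Dia (not q implies q)):
1. not ((Box not q implies Box Box not q) or Dia (not q implies q)), 0
2. not (Box not q implies Box Box not q), 0
3. not Dia (not q implies q), 0
4. Box not q, 0
5. not Box Box not q, 0
6. not (not q implies q), 0
7. not q, 0
8. not Box not q, 1
9. not (not q implies q), 1
10. not q, 1
11. q, 2
12. not (not q implies q), 2
13. not q, 2
Accessibility: 0R0, 0R1, 0R2, 1R0, 1R1, 1R2, 2R0, 2R1, 2R2
Branch closes: q and not q both at 2.
All branches of the negation close; one closing branch shown above.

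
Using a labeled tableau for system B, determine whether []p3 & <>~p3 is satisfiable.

1. []p3 & <>~p3, u
2. []p3, u
3. <>~p3, u
4. p3, u
5. ~p3, v
6. p3, v
Accessibility: uRu, uRv, vRu, vRv
Branch closes: p3 and ~p3 both at v.
(One branch shown.) All branches close.

Unsatisfiable (every branch closes)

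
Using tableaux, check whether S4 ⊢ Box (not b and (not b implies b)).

No, not valid

Tableau for the negation not Box (not b and (not b implies b)):
1. not Box (not b and (not b implies b)), u
2. not (not b and (not b implies b)), v
3. not (not b implies b), v
4. not b, v
Accessibility: uRu, uRv, vRv
The negation has an open branch (countermodel exists).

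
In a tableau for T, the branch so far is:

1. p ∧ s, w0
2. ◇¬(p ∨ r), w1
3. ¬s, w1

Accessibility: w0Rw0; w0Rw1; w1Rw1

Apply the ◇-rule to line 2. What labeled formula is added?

a fresh world w2 with w1Rw2, and ¬(p ∨ r) at w2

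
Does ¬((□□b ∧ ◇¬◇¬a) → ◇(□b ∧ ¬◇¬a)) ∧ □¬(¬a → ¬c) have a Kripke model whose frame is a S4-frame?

Unsatisfiable (every branch closes)

1. ¬((□□b ∧ ◇¬◇¬a) → ◇(□b ∧ ¬◇¬a)) ∧ □¬(¬a → ¬c), w0
2. ¬((□□b ∧ ◇¬◇¬a) → ◇(□b ∧ ¬◇¬a)), w0
3. □¬(¬a → ¬c), w0
4. □□b ∧ ◇¬◇¬a, w0
5. ¬◇(□b ∧ ¬◇¬a), w0
6. □□b, w0
7. ◇¬◇¬a, w0
8. ¬(¬a → ¬c), w0
9. ¬a, w0
10. c, w0
11. ¬(□b ∧ ¬◇¬a), w0
12. □b, w0
13. b, w0
14. ◇¬a, w0
15. ¬◇¬a, w1
16. ¬(¬a → ¬c), w1
17. ¬a, w1
18. c, w1
19. ¬(□b ∧ ¬◇¬a), w1
20. □b, w1
21. b, w1
22. a, w1
Accessibility: w0Rw0, w0Rw1, w1Rw1
Branch closes: a and ¬a both at w1.
Every branch closes; the branch above is one of them.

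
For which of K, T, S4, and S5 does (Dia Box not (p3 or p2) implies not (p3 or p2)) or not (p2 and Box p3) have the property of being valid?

K-tableau for the negation not ((Dia Box not (p3 or p2) implies not (p3 or p2)) or not (p2 and Box p3)):
1. not ((Dia Box not (p3 or p2) implies not (p3 or p2)) or not (p2 and Box p3)), w0
2. not (Dia Box not (p3 or p2) implies not (p3 or p2)), w0   [neg-or-rule on 1]
3. p2 and Box p3, w0   [neg-or-rule on 1]
4. Dia Box not (p3 or p2), w0   [neg-implies-rule on 2]
5. p3 or p2, w0   [neg-implies-rule on 2]
6. p2, w0   [and-rule on 3]
7. Box p3, w0   [and-rule on 3]
8. Box not (p3 or p2), w1   [Dia-rule on 4: fresh world w1, w0Rw1]
9. p3, w1   [Box-rule on 7 via w0Rw1]
Accessibility: w0Rw1
Complete open branch: countermodel on a K-frame, so not valid in K.
T-tableau for the negation not ((Dia Box not (p3 or p2) implies not (p3 or p2)) or not (p2 and Box p3)):
1. not ((Dia Box not (p3 or p2) implies not (p3 or p2)) or not (p2 and Box p3)), w0
2. not (Dia Box not (p3 or p2) implies not (p3 or p2)), w0   [neg-or-rule on 1]
3. p2 and Box p3, w0   [neg-or-rule on 1]
4. Dia Box not (p3 or p2), w0   [neg-implies-rule on 2]
5. p3 or p2, w0   [neg-implies-rule on 2]
6. p2, w0   [and-rule on 3]
7. Box p3, w0   [and-rule on 3]
8. p3, w0   [Box-rule on 7 via w0Rw0]
9. Box not (p3 or p2), w1   [Dia-rule on 4: fresh world w1, w0Rw1]
10. p3, w1   [Box-rule on 7 via w0Rw1]
11. not (p3 or p2), w1   [Box-rule on 9 via w1Rw1]
12. not p3, w1   [neg-or-rule on 11]
13. not p2, w1   [neg-or-rule on 11]
Accessibility: w0Rw0, w0Rw1, w1Rw1
Branch closes: p3 and not p3 both at w1.
Every branch closes (one shown): valid in T, hence also in S4, S5 (every theorem of T is a theorem of S4 and S5).

T, S4, S5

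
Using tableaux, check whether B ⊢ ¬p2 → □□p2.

No, not valid

Tableau for the negation ¬(¬p2 → □□p2):
1. ¬(¬p2 → □□p2), u
2. ¬p2, u
3. ¬□□p2, u
4. ¬□p2, v
5. ¬p2, w
Accessibility: uRu, uRv, vRu, vRv, vRw, wRv, wRw
The negation has an open branch (countermodel exists).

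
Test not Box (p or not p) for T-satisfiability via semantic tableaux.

No, unsatisfiable

1. not Box (p or not p), 0
2. not (p or not p), 1
3. not p, 1
4. p, 1
Accessibility: 0R0, 0R1, 1R1
Branch closes: p and not p both at 1.
Every branch closes; the branch above is one of them.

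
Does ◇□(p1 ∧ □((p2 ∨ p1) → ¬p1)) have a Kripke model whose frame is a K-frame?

Satisfiable

1. ◇□(p1 ∧ □((p2 ∨ p1) → ¬p1)), 0
2. □(p1 ∧ □((p2 ∨ p1) → ¬p1)), 1   [◇-rule on 1: fresh world 1, 0R1]
Accessibility: 0R1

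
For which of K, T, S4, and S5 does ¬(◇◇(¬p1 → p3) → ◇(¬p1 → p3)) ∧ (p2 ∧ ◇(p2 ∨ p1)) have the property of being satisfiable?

S4-tableau for the formula:
1. ¬(◇◇(¬p1 → p3) → ◇(¬p1 → p3)) ∧ (p2 ∧ ◇(p2 ∨ p1)), 0
2. ¬(◇◇(¬p1 → p3) → ◇(¬p1 → p3)), 0
3. p2 ∧ ◇(p2 ∨ p1), 0
4. ◇◇(¬p1 → p3), 0
5. ¬◇(¬p1 → p3), 0
6. p2, 0
7. ◇(p2 ∨ p1), 0
8. ¬(¬p1 → p3), 0
9. ¬p1, 0
10. ¬p3, 0
11. ◇(¬p1 → p3), 1
12. ¬(¬p1 → p3), 1
13. ¬p1, 1
14. ¬p3, 1
15. p2 ∨ p1, 2
16. ¬(¬p1 → p3), 2
17. ¬p1, 2
18. ¬p3, 2
19. p2, 2
20. ¬p1 → p3, 3
21. ¬(¬p1 → p3), 3
22. ¬p1, 3
23. ¬p3, 3
24. p3, 3
Accessibility: 0R0, 0R1, 0R2, 0R3, 1R1, 1R3, 2R2, 3R3
Branch closes: p3 and ¬p3 both at 3.
Every branch closes (one shown): unsatisfiable in S4, hence also in S5 (every S5-frame is an S4-frame).
T-tableau for the formula:
1. ¬(◇◇(¬p1 → p3) → ◇(¬p1 → p3)) ∧ (p2 ∧ ◇(p2 ∨ p1)), 0
2. ¬(◇◇(¬p1 → p3) → ◇(¬p1 → p3)), 0
3. p2 ∧ ◇(p2 ∨ p1), 0
4. ◇◇(¬p1 → p3), 0
5. ¬◇(¬p1 → p3), 0
6. p2, 0
7. ◇(p2 ∨ p1), 0
8. ¬(¬p1 → p3), 0
9. ¬p1, 0
10. ¬p3, 0
11. ◇(¬p1 → p3), 1
12. ¬(¬p1 → p3), 1
13. ¬p1, 1
14. ¬p3, 1
15. p2 ∨ p1, 2
16. ¬(¬p1 → p3), 2
17. ¬p1, 2
18. ¬p3, 2
19. p2, 2
20. ¬p1 → p3, 3
21. p3, 3
Accessibility: 0R0, 0R1, 0R2, 1R1, 1R3, 2R2, 3R3
Complete open branch: satisfiable in T, hence also in K (this T-model is also a K-model).

K, T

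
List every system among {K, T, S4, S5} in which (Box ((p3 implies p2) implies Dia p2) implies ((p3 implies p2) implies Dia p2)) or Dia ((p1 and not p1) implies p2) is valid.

K-tableau for the negation not ((Box ((p3 implies p2) implies Dia p2) implies ((p3 implies p2) implies Dia p2)) or Dia ((p1 and not p1) implies p2)):
1. not ((Box ((p3 implies p2) implies Dia p2) implies ((p3 implies p2) implies Dia p2)) or Dia ((p1 and not p1) implies p2)), u
2. not (Box ((p3 implies p2) implies Dia p2) implies ((p3 implies p2) implies Dia p2)), u
3. not Dia ((p1 and not p1) implies p2), u
4. Box ((p3 implies p2) implies Dia p2), u
5. not ((p3 implies p2) implies Dia p2), u
6. p3 implies p2, u
7. not Dia p2, u
8. p2, u
Complete open branch: countermodel on a K-frame, so not valid in K.
T-tableau for the negation not ((Box ((p3 implies p2) implies Dia p2) implies ((p3 implies p2) implies Dia p2)) or Dia ((p1 and not p1) implies p2)):
1. not ((Box ((p3 implies p2) implies Dia p2) implies ((p3 implies p2) implies Dia p2)) or Dia ((p1 and not p1) implies p2)), u
2. not (Box ((p3 implies p2) implies Dia p2) implies ((p3 implies p2) implies Dia p2)), u
3. not Dia ((p1 and not p1) implies p2), u
4. Box ((p3 implies p2) implies Dia p2), u
5. not ((p3 implies p2) implies Dia p2), u
6. p3 implies p2, u
7. not Dia p2, u
8. not ((p1 and not p1) implies p2), u
9. p1 and not p1, u
10. not p2, u
11. p1, u
12. not p1, u
Accessibility: uRu
Branch closes: p1 and not p1 both at u.
Every branch closes (one shown): valid in T, hence also in S4, S5 (every theorem of T is a theorem of S4 and S5).

T, S4, S5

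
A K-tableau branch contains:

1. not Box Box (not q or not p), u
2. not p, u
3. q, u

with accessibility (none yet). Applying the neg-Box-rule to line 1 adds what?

a fresh world v with uRv, and not Box (not q or not p) at v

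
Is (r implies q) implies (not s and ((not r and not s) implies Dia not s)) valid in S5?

Tableau for the negation not ((r implies q) implies (not s and ((not r and not s) implies Dia not s))):
1. not ((r implies q) implies (not s and ((not r and not s) implies Dia not s))), u
2. r implies q, u   [neg-implies-rule on 1]
3. not (not s and ((not r and not s) implies Dia not s)), u   [neg-implies-rule on 1]
4. q, u   [implies-rule on 2 (branches; this branch)]
5. s, u   [neg-and-rule on 3 (branches; this branch)]
Accessibility: uRu
The negation has an open branch (countermodel exists).

No, not valid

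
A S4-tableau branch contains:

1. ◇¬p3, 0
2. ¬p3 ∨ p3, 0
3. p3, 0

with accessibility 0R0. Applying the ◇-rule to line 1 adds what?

a fresh world 1 with 0R1, and ¬p3 at 1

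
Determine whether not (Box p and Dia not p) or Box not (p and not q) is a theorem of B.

Tableau for the negation not (not (Box p and Dia not p) or Box not (p and not q)):
1. not (not (Box p and Dia not p) or Box not (p and not q)), w0
2. Box p and Dia not p, w0   [neg-or-rule on 1]
3. not Box not (p and not q), w0   [neg-or-rule on 1]
4. Box p, w0   [and-rule on 2]
5. Dia not p, w0   [and-rule on 2]
6. p, w0   [Box-rule on 4 via w0Rw0]
7. p and not q, w1   [neg-Box-rule on 3: fresh world w1, w0Rw1]
8. p, w1   [and-rule on 7]
9. not q, w1   [and-rule on 7]
10. not p, w2   [Dia-rule on 5: fresh world w2, w0Rw2]
11. p, w2   [Box-rule on 4 via w0Rw2]
Accessibility: w0Rw0, w0Rw1, w0Rw2, w1Rw0, w1Rw1, w2Rw0, w2Rw2
Branch closes: p and not p both at w2.
All branches of the negation close; one closing branch shown above.

Yes, valid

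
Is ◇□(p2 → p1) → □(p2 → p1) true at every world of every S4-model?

Tableau for the negation ¬(◇□(p2 → p1) → □(p2 → p1)):
1. ¬(◇□(p2 → p1) → □(p2 → p1)), 0
2. ◇□(p2 → p1), 0   [¬→-rule on 1]
3. ¬□(p2 → p1), 0   [¬→-rule on 1]
4. □(p2 → p1), 1   [◇-rule on 2: fresh world 1, 0R1]
5. p2 → p1, 1   [□-rule on 4 via 1R1]
6. p1, 1   [→-rule on 5 (branches; this branch)]
7. ¬(p2 → p1), 2   [¬□-rule on 3: fresh world 2, 0R2]
8. p2, 2   [¬→-rule on 7]
9. ¬p1, 2   [¬→-rule on 7]
Accessibility: 0R0, 0R1, 0R2, 1R1, 2R2
The negation has an open branch (countermodel exists).

No, not valid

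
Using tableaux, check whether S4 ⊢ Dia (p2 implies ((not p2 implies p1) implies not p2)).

Tableau for the negation not Dia (p2 implies ((not p2 implies p1) implies not p2)):
1. not Dia (p2 implies ((not p2 implies p1) implies not p2)), w0
2. not (p2 implies ((not p2 implies p1) implies not p2)), w0
3. p2, w0
4. not ((not p2 implies p1) implies not p2), w0
5. not p2 implies p1, w0
6. p1, w0
Accessibility: w0Rw0
The negation has an open branch (countermodel exists).

No, not valid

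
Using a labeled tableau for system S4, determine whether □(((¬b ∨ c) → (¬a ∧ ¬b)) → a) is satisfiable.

Yes, satisfiable

1. □(((¬b ∨ c) → (¬a ∧ ¬b)) → a), u
2. ((¬b ∨ c) → (¬a ∧ ¬b)) → a, u
3. a, u
Accessibility: uRu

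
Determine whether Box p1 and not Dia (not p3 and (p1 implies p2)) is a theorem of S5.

Tableau for the negation not (Box p1 and not Dia (not p3 and (p1 implies p2))):
1. not (Box p1 and not Dia (not p3 and (p1 implies p2))), u
2. Dia (not p3 and (p1 implies p2)), u   [neg-and-rule on 1 (branches; this branch)]
3. not p3 and (p1 implies p2), v   [Dia-rule on 2: fresh world v, uRv]
4. not p3, v   [and-rule on 3]
5. p1 implies p2, v   [and-rule on 3]
6. p2, v   [implies-rule on 5 (branches; this branch)]
Accessibility: uRu, uRv, vRu, vRv
The negation has an open branch (countermodel exists).

Not valid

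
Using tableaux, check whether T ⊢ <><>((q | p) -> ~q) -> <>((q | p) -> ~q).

No, not valid

Tableau for the negation ~(<><>((q | p) -> ~q) -> <>((q | p) -> ~q)):
1. ~(<><>((q | p) -> ~q) -> <>((q | p) -> ~q)), w0
2. <><>((q | p) -> ~q), w0
3. ~<>((q | p) -> ~q), w0
4. ~((q | p) -> ~q), w0
5. q | p, w0
6. q, w0
7. p, w0
8. <>((q | p) -> ~q), w1
9. ~((q | p) -> ~q), w1
10. q | p, w1
11. q, w1
12. p, w1
13. (q | p) -> ~q, w2
14. ~q, w2
Accessibility: w0Rw0, w0Rw1, w1Rw1, w1Rw2, w2Rw2
The negation has an open branch (countermodel exists).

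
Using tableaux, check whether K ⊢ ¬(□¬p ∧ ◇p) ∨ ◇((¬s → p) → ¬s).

Tableau for the negation ¬(¬(□¬p ∧ ◇p) ∨ ◇((¬s → p) → ¬s)):
1. ¬(¬(□¬p ∧ ◇p) ∨ ◇((¬s → p) → ¬s)), 0
2. □¬p ∧ ◇p, 0
3. ¬◇((¬s → p) → ¬s), 0
4. □¬p, 0
5. ◇p, 0
6. p, 1
7. ¬((¬s → p) → ¬s), 1
8. ¬s → p, 1
9. s, 1
10. ¬p, 1
Accessibility: 0R1
Branch closes: p and ¬p both at 1.
Every branch of the negation's tableau closes; the branch above is one of them.

Valid in K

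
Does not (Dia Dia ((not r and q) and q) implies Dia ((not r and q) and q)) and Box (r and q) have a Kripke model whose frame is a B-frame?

1. not (Dia Dia ((not r and q) and q) implies Dia ((not r and q) and q)) and Box (r and q), u
2. not (Dia Dia ((not r and q) and q) implies Dia ((not r and q) and q)), u   [and-rule on 1]
3. Box (r and q), u   [and-rule on 1]
4. Dia Dia ((not r and q) and q), u   [neg-implies-rule on 2]
5. not Dia ((not r and q) and q), u   [neg-implies-rule on 2]
6. r and q, u   [Box-rule on 3 via uRu]
7. r, u   [and-rule on 6]
8. q, u   [and-rule on 6]
9. not ((not r and q) and q), u   [neg-Dia-rule on 5 via uRu]
10. not (not r and q), u   [neg-and-rule on 9 (branches; this branch)]
11. Dia ((not r and q) and q), v   [Dia-rule on 4: fresh world v, uRv]
12. r and q, v   [Box-rule on 3 via uRv]
13. r, v   [and-rule on 12]
14. q, v   [and-rule on 12]
15. not ((not r and q) and q), v   [neg-Dia-rule on 5 via uRv]
16. not (not r and q), v   [neg-and-rule on 15 (branches; this branch)]
17. (not r and q) and q, w   [Dia-rule on 11: fresh world w, vRw]
18. not r and q, w   [and-rule on 17]
19. q, w   [and-rule on 17]
20. not r, w   [and-rule on 18]
Accessibility: uRu, uRv, vRu, vRv, vRw, wRv, wRw

Yes, satisfiable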